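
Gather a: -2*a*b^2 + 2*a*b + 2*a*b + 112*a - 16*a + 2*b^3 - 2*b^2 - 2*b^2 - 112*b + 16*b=a*(-2*b^2 + 4*b + 96) + 2*b^3 - 4*b^2 - 96*b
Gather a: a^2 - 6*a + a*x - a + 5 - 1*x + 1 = a^2 + a*(x - 7) - x + 6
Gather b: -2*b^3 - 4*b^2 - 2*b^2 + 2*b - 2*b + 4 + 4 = -2*b^3 - 6*b^2 + 8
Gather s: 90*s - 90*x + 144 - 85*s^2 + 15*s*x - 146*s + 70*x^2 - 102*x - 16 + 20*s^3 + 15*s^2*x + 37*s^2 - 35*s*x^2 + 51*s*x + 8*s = 20*s^3 + s^2*(15*x - 48) + s*(-35*x^2 + 66*x - 48) + 70*x^2 - 192*x + 128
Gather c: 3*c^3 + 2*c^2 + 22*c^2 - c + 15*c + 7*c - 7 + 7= 3*c^3 + 24*c^2 + 21*c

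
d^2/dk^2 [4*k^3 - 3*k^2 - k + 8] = 24*k - 6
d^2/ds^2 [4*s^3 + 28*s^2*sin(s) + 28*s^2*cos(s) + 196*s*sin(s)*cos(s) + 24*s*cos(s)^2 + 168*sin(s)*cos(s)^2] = -28*sqrt(2)*s^2*sin(s + pi/4) - 392*s*sin(2*s) - 48*s*cos(2*s) + 112*sqrt(2)*s*cos(s + pi/4) + 24*s + 14*sin(s) - 48*sin(2*s) - 378*sin(3*s) + 56*cos(s) + 392*cos(2*s)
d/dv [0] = 0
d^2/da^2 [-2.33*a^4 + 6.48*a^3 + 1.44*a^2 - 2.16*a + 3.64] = -27.96*a^2 + 38.88*a + 2.88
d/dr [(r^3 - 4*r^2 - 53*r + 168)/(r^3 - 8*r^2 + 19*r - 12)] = 4*(-r^2 + 30*r - 71)/(r^4 - 10*r^3 + 33*r^2 - 40*r + 16)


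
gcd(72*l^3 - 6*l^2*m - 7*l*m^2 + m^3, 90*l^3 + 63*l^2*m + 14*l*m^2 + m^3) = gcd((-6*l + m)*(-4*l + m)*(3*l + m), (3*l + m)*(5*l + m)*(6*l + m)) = 3*l + m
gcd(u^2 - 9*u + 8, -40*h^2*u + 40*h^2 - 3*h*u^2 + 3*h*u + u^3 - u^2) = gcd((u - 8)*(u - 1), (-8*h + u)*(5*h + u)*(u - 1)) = u - 1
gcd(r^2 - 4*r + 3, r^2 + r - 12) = r - 3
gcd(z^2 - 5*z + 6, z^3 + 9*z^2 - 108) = z - 3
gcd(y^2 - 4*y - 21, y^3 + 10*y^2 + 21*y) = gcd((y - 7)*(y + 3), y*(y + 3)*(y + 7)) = y + 3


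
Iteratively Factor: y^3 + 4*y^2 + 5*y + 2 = (y + 1)*(y^2 + 3*y + 2) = (y + 1)^2*(y + 2)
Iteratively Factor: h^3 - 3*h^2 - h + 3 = (h - 3)*(h^2 - 1) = (h - 3)*(h + 1)*(h - 1)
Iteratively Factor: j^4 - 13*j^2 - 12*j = (j)*(j^3 - 13*j - 12) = j*(j - 4)*(j^2 + 4*j + 3) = j*(j - 4)*(j + 3)*(j + 1)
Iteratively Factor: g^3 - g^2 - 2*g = (g)*(g^2 - g - 2) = g*(g - 2)*(g + 1)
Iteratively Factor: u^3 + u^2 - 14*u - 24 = (u + 2)*(u^2 - u - 12) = (u - 4)*(u + 2)*(u + 3)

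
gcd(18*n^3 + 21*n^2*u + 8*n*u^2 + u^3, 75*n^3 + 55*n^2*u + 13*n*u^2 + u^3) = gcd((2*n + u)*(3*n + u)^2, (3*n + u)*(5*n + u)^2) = 3*n + u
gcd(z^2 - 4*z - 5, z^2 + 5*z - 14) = 1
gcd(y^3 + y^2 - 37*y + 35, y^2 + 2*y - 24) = 1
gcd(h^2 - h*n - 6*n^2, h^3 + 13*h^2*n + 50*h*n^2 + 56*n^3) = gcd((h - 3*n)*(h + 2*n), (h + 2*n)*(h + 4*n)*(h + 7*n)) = h + 2*n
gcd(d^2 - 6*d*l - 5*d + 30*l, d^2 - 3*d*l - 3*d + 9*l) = 1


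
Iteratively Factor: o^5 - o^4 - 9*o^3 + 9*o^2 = (o)*(o^4 - o^3 - 9*o^2 + 9*o) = o*(o + 3)*(o^3 - 4*o^2 + 3*o) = o*(o - 3)*(o + 3)*(o^2 - o) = o^2*(o - 3)*(o + 3)*(o - 1)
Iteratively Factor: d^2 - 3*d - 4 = (d - 4)*(d + 1)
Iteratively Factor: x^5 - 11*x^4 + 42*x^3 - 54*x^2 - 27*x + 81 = (x - 3)*(x^4 - 8*x^3 + 18*x^2 - 27) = (x - 3)^2*(x^3 - 5*x^2 + 3*x + 9) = (x - 3)^3*(x^2 - 2*x - 3) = (x - 3)^3*(x + 1)*(x - 3)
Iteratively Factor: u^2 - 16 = (u + 4)*(u - 4)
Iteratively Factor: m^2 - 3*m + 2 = (m - 2)*(m - 1)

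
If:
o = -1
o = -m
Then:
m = 1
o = -1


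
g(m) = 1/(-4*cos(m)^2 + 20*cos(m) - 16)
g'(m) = (-8*sin(m)*cos(m) + 20*sin(m))/(-4*cos(m)^2 + 20*cos(m) - 16)^2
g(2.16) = -0.04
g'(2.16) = 0.03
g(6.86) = -0.49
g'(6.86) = 1.73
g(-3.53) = -0.03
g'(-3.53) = 0.01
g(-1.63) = -0.06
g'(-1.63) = -0.07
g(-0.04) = -104.15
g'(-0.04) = -5208.33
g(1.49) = -0.07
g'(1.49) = 0.09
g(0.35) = -1.35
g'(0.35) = 7.77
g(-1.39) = -0.08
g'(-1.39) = -0.12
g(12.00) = -0.51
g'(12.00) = -1.83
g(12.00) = -0.51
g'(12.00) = -1.83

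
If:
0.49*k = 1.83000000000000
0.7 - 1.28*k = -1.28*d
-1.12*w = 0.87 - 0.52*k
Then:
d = 3.19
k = 3.73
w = 0.96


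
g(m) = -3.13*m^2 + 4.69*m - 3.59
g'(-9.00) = 61.03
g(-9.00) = -299.33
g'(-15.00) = 98.59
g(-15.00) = -778.19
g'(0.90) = -0.94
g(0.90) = -1.90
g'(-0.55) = 8.13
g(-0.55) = -7.12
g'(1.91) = -7.27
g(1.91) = -6.05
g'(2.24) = -9.33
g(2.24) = -8.79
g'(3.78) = -18.97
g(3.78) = -30.58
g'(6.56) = -36.38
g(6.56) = -107.52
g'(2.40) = -10.33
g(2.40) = -10.36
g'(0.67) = 0.50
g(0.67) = -1.85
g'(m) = 4.69 - 6.26*m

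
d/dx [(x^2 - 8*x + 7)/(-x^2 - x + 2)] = -9/(x^2 + 4*x + 4)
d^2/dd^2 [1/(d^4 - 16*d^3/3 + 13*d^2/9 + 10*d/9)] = 18*(d*(-54*d^2 + 144*d - 13)*(9*d^3 - 48*d^2 + 13*d + 10) + 4*(18*d^3 - 72*d^2 + 13*d + 5)^2)/(d^3*(9*d^3 - 48*d^2 + 13*d + 10)^3)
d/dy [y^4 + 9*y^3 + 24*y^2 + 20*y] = 4*y^3 + 27*y^2 + 48*y + 20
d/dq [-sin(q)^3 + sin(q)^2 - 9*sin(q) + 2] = (-3*sin(q)^2 + 2*sin(q) - 9)*cos(q)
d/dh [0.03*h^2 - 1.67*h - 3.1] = 0.06*h - 1.67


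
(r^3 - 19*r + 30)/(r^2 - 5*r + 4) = (r^3 - 19*r + 30)/(r^2 - 5*r + 4)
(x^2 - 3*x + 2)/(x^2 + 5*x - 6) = (x - 2)/(x + 6)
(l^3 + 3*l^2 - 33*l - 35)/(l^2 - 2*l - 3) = (l^2 + 2*l - 35)/(l - 3)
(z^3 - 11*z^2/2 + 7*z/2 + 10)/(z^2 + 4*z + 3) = (z^2 - 13*z/2 + 10)/(z + 3)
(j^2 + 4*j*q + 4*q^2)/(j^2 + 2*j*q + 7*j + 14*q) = (j + 2*q)/(j + 7)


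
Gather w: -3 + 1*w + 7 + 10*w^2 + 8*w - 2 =10*w^2 + 9*w + 2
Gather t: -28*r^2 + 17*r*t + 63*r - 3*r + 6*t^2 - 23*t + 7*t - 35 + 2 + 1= -28*r^2 + 60*r + 6*t^2 + t*(17*r - 16) - 32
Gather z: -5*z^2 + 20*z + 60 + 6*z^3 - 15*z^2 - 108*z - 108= 6*z^3 - 20*z^2 - 88*z - 48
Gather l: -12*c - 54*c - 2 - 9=-66*c - 11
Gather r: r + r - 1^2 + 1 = 2*r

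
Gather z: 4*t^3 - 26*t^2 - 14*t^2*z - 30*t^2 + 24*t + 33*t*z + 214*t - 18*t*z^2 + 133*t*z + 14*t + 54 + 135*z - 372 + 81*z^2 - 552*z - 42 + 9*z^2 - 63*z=4*t^3 - 56*t^2 + 252*t + z^2*(90 - 18*t) + z*(-14*t^2 + 166*t - 480) - 360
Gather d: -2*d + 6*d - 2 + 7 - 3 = 4*d + 2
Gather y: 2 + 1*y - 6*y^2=-6*y^2 + y + 2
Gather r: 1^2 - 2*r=1 - 2*r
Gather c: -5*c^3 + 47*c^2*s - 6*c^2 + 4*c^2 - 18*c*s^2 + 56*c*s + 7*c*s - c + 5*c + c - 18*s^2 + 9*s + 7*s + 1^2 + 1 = -5*c^3 + c^2*(47*s - 2) + c*(-18*s^2 + 63*s + 5) - 18*s^2 + 16*s + 2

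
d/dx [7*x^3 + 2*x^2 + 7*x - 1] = 21*x^2 + 4*x + 7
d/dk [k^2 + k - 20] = 2*k + 1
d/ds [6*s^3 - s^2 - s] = 18*s^2 - 2*s - 1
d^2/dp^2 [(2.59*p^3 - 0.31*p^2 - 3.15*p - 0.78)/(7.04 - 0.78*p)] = (-3.151512*p^3 + 85.333248*p^2 - 770.187264*p + 66.271856)/(0.474552*p^3 - 12.849408*p^2 + 115.974144*p - 348.913664)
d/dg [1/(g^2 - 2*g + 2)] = 2*(1 - g)/(g^2 - 2*g + 2)^2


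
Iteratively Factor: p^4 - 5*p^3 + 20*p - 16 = (p - 2)*(p^3 - 3*p^2 - 6*p + 8) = (p - 2)*(p - 1)*(p^2 - 2*p - 8) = (p - 4)*(p - 2)*(p - 1)*(p + 2)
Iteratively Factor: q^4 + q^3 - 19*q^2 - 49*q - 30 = (q + 1)*(q^3 - 19*q - 30) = (q + 1)*(q + 3)*(q^2 - 3*q - 10) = (q + 1)*(q + 2)*(q + 3)*(q - 5)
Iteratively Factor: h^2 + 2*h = (h)*(h + 2)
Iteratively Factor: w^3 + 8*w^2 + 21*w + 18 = (w + 3)*(w^2 + 5*w + 6) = (w + 2)*(w + 3)*(w + 3)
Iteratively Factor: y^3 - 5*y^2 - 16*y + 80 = (y - 5)*(y^2 - 16) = (y - 5)*(y + 4)*(y - 4)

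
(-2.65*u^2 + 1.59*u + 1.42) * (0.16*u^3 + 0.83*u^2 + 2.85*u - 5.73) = -0.424*u^5 - 1.9451*u^4 - 6.0056*u^3 + 20.8946*u^2 - 5.0637*u - 8.1366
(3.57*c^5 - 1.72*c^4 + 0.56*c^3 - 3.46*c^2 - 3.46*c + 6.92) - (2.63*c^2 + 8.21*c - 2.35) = 3.57*c^5 - 1.72*c^4 + 0.56*c^3 - 6.09*c^2 - 11.67*c + 9.27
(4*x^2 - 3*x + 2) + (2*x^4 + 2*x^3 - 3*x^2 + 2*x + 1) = 2*x^4 + 2*x^3 + x^2 - x + 3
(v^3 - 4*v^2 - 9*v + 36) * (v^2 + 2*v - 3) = v^5 - 2*v^4 - 20*v^3 + 30*v^2 + 99*v - 108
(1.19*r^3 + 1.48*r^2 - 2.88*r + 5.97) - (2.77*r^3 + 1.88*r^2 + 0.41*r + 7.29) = -1.58*r^3 - 0.4*r^2 - 3.29*r - 1.32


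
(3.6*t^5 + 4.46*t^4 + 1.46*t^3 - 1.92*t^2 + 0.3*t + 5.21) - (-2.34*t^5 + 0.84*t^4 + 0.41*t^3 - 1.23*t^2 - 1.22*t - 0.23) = 5.94*t^5 + 3.62*t^4 + 1.05*t^3 - 0.69*t^2 + 1.52*t + 5.44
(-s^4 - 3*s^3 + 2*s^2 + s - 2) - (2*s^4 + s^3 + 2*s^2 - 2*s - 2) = -3*s^4 - 4*s^3 + 3*s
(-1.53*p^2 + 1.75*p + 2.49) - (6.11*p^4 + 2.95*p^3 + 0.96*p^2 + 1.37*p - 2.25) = -6.11*p^4 - 2.95*p^3 - 2.49*p^2 + 0.38*p + 4.74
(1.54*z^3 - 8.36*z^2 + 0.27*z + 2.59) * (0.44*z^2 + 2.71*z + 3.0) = 0.6776*z^5 + 0.495*z^4 - 17.9168*z^3 - 23.2087*z^2 + 7.8289*z + 7.77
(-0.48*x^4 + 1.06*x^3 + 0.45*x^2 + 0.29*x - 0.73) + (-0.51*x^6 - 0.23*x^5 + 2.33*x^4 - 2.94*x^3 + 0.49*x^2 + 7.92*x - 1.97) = -0.51*x^6 - 0.23*x^5 + 1.85*x^4 - 1.88*x^3 + 0.94*x^2 + 8.21*x - 2.7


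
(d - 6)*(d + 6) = d^2 - 36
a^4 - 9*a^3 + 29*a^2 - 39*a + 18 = (a - 3)^2*(a - 2)*(a - 1)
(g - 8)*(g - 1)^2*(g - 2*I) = g^4 - 10*g^3 - 2*I*g^3 + 17*g^2 + 20*I*g^2 - 8*g - 34*I*g + 16*I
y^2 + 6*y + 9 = (y + 3)^2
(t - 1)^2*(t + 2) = t^3 - 3*t + 2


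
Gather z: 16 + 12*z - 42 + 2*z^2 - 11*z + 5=2*z^2 + z - 21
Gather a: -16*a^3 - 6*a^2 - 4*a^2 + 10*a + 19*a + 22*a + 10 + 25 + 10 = -16*a^3 - 10*a^2 + 51*a + 45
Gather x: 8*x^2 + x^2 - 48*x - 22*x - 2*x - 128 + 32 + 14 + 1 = 9*x^2 - 72*x - 81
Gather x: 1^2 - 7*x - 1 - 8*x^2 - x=-8*x^2 - 8*x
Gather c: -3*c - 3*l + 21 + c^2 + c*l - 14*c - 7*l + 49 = c^2 + c*(l - 17) - 10*l + 70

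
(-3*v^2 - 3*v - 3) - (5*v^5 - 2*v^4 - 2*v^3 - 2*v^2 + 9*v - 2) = -5*v^5 + 2*v^4 + 2*v^3 - v^2 - 12*v - 1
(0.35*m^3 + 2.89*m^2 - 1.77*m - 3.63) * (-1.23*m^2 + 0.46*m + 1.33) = -0.4305*m^5 - 3.3937*m^4 + 3.972*m^3 + 7.4944*m^2 - 4.0239*m - 4.8279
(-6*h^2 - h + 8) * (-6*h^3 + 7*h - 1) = 36*h^5 + 6*h^4 - 90*h^3 - h^2 + 57*h - 8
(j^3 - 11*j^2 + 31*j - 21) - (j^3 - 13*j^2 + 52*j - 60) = 2*j^2 - 21*j + 39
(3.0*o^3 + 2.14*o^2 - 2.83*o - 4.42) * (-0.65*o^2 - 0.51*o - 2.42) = -1.95*o^5 - 2.921*o^4 - 6.5119*o^3 - 0.8625*o^2 + 9.1028*o + 10.6964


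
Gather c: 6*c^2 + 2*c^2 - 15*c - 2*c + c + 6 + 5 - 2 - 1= 8*c^2 - 16*c + 8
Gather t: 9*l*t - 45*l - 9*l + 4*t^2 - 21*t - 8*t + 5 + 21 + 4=-54*l + 4*t^2 + t*(9*l - 29) + 30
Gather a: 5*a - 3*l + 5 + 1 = 5*a - 3*l + 6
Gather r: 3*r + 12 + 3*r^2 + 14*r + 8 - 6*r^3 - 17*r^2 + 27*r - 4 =-6*r^3 - 14*r^2 + 44*r + 16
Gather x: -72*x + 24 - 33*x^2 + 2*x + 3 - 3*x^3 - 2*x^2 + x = -3*x^3 - 35*x^2 - 69*x + 27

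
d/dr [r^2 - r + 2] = 2*r - 1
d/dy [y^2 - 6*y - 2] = 2*y - 6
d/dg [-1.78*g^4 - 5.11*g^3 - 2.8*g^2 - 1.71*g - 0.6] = -7.12*g^3 - 15.33*g^2 - 5.6*g - 1.71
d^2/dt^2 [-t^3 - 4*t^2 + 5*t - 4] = -6*t - 8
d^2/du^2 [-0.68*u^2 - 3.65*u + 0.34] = -1.36000000000000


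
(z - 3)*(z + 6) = z^2 + 3*z - 18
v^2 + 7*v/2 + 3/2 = (v + 1/2)*(v + 3)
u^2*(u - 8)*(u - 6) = u^4 - 14*u^3 + 48*u^2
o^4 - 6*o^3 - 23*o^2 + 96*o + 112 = (o - 7)*(o - 4)*(o + 1)*(o + 4)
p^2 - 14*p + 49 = (p - 7)^2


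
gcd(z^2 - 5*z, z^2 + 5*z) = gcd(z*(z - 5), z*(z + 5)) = z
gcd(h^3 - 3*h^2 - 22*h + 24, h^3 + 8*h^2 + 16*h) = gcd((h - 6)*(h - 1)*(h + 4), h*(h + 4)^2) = h + 4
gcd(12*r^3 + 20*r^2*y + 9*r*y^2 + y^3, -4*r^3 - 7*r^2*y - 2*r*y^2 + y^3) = r + y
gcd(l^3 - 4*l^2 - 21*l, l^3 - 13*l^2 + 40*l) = l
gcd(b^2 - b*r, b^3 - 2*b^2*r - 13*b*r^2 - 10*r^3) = 1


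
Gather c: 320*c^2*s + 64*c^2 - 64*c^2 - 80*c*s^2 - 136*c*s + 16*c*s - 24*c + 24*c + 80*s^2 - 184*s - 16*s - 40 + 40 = 320*c^2*s + c*(-80*s^2 - 120*s) + 80*s^2 - 200*s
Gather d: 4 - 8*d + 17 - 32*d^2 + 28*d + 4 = -32*d^2 + 20*d + 25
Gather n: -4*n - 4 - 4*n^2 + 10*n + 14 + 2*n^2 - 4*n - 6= -2*n^2 + 2*n + 4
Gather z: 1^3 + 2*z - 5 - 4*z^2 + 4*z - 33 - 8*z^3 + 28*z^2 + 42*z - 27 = -8*z^3 + 24*z^2 + 48*z - 64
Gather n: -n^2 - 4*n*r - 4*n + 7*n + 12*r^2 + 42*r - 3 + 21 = -n^2 + n*(3 - 4*r) + 12*r^2 + 42*r + 18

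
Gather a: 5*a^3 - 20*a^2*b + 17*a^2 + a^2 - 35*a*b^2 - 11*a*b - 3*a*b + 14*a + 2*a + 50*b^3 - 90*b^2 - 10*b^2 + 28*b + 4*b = 5*a^3 + a^2*(18 - 20*b) + a*(-35*b^2 - 14*b + 16) + 50*b^3 - 100*b^2 + 32*b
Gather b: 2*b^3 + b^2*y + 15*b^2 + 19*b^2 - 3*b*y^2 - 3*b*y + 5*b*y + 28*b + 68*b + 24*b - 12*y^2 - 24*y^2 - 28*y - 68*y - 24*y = 2*b^3 + b^2*(y + 34) + b*(-3*y^2 + 2*y + 120) - 36*y^2 - 120*y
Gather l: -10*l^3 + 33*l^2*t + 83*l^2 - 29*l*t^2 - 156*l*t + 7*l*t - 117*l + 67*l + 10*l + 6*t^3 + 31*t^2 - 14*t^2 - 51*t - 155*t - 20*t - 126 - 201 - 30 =-10*l^3 + l^2*(33*t + 83) + l*(-29*t^2 - 149*t - 40) + 6*t^3 + 17*t^2 - 226*t - 357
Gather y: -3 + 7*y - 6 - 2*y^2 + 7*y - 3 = -2*y^2 + 14*y - 12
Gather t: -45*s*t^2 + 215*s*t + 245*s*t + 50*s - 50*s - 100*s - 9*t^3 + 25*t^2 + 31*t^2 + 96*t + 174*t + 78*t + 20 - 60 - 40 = -100*s - 9*t^3 + t^2*(56 - 45*s) + t*(460*s + 348) - 80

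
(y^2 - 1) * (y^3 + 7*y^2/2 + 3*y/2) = y^5 + 7*y^4/2 + y^3/2 - 7*y^2/2 - 3*y/2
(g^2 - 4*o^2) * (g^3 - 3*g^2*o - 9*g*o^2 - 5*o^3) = g^5 - 3*g^4*o - 13*g^3*o^2 + 7*g^2*o^3 + 36*g*o^4 + 20*o^5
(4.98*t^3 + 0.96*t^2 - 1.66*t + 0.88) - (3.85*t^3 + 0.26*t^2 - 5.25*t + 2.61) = 1.13*t^3 + 0.7*t^2 + 3.59*t - 1.73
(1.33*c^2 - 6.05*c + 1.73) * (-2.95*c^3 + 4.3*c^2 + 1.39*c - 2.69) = -3.9235*c^5 + 23.5665*c^4 - 29.2698*c^3 - 4.5482*c^2 + 18.6792*c - 4.6537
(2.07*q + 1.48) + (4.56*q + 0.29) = 6.63*q + 1.77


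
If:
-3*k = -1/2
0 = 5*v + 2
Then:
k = 1/6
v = -2/5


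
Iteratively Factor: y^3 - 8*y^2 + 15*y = (y)*(y^2 - 8*y + 15) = y*(y - 5)*(y - 3)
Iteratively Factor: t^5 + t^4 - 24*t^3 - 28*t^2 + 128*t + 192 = (t + 4)*(t^4 - 3*t^3 - 12*t^2 + 20*t + 48) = (t - 4)*(t + 4)*(t^3 + t^2 - 8*t - 12) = (t - 4)*(t + 2)*(t + 4)*(t^2 - t - 6) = (t - 4)*(t - 3)*(t + 2)*(t + 4)*(t + 2)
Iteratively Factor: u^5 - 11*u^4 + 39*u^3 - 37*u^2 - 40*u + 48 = (u - 3)*(u^4 - 8*u^3 + 15*u^2 + 8*u - 16) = (u - 3)*(u - 1)*(u^3 - 7*u^2 + 8*u + 16) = (u - 4)*(u - 3)*(u - 1)*(u^2 - 3*u - 4) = (u - 4)*(u - 3)*(u - 1)*(u + 1)*(u - 4)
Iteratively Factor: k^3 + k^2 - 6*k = (k - 2)*(k^2 + 3*k) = k*(k - 2)*(k + 3)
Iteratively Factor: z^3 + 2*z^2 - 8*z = (z - 2)*(z^2 + 4*z) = z*(z - 2)*(z + 4)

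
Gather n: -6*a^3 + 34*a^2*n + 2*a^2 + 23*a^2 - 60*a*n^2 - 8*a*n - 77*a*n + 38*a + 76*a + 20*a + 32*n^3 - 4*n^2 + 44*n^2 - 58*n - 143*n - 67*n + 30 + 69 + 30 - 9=-6*a^3 + 25*a^2 + 134*a + 32*n^3 + n^2*(40 - 60*a) + n*(34*a^2 - 85*a - 268) + 120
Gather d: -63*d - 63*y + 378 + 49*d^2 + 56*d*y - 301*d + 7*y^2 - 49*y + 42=49*d^2 + d*(56*y - 364) + 7*y^2 - 112*y + 420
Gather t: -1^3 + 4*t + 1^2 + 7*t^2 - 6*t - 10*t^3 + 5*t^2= -10*t^3 + 12*t^2 - 2*t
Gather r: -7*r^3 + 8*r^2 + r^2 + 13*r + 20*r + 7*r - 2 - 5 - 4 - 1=-7*r^3 + 9*r^2 + 40*r - 12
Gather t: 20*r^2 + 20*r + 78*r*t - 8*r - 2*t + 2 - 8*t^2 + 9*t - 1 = 20*r^2 + 12*r - 8*t^2 + t*(78*r + 7) + 1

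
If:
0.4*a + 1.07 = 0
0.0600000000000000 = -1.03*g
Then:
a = -2.68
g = -0.06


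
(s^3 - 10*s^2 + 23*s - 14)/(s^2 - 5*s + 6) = (s^2 - 8*s + 7)/(s - 3)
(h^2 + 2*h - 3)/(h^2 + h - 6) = (h - 1)/(h - 2)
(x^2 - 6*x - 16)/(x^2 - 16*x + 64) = (x + 2)/(x - 8)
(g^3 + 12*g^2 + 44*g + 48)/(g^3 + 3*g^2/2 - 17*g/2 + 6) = 2*(g^2 + 8*g + 12)/(2*g^2 - 5*g + 3)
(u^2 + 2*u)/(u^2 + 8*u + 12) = u/(u + 6)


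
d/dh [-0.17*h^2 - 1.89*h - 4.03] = -0.34*h - 1.89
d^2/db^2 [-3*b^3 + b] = -18*b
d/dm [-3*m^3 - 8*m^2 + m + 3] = -9*m^2 - 16*m + 1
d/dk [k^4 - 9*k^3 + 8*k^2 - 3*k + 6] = 4*k^3 - 27*k^2 + 16*k - 3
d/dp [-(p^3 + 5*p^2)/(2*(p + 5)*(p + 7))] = p*(-p - 14)/(2*(p^2 + 14*p + 49))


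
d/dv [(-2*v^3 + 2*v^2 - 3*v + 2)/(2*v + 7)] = (-8*v^3 - 38*v^2 + 28*v - 25)/(4*v^2 + 28*v + 49)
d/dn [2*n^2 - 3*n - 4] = 4*n - 3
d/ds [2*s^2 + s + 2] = 4*s + 1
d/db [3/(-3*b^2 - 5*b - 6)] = 3*(6*b + 5)/(3*b^2 + 5*b + 6)^2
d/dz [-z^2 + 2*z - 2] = 2 - 2*z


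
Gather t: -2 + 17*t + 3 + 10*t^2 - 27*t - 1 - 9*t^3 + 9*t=-9*t^3 + 10*t^2 - t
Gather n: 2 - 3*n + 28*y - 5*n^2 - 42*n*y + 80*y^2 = -5*n^2 + n*(-42*y - 3) + 80*y^2 + 28*y + 2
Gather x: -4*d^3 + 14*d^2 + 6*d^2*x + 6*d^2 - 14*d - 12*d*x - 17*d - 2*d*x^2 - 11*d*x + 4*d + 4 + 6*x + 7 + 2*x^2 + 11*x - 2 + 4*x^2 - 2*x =-4*d^3 + 20*d^2 - 27*d + x^2*(6 - 2*d) + x*(6*d^2 - 23*d + 15) + 9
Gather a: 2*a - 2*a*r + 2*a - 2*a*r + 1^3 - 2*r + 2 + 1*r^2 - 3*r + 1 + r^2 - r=a*(4 - 4*r) + 2*r^2 - 6*r + 4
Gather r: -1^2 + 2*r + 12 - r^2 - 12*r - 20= -r^2 - 10*r - 9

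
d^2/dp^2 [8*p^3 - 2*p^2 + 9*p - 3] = 48*p - 4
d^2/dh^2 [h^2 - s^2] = 2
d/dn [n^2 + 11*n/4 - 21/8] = 2*n + 11/4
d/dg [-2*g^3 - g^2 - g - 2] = -6*g^2 - 2*g - 1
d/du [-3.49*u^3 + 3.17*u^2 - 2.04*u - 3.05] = -10.47*u^2 + 6.34*u - 2.04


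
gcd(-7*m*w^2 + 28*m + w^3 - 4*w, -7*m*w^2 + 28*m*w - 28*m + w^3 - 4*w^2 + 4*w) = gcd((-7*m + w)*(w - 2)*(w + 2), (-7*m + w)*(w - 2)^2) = -7*m*w + 14*m + w^2 - 2*w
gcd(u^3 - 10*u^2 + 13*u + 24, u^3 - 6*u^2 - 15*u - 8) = u^2 - 7*u - 8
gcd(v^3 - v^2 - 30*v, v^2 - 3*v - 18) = v - 6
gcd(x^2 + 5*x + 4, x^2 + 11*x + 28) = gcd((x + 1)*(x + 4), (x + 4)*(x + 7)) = x + 4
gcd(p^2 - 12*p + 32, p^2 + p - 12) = 1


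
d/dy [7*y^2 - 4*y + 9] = 14*y - 4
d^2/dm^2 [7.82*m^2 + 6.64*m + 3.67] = 15.6400000000000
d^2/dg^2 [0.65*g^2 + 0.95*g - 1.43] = 1.30000000000000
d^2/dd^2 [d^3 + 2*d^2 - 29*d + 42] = 6*d + 4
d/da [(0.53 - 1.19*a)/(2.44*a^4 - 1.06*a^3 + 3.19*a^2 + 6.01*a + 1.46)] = (8.7108*a^4 - 7.6956*a^3 + 5.4815*a^2 - 3.3814*a - 4.9227)/(5.9536*a^8 - 5.1728*a^7 + 16.6908*a^6 + 22.566*a^5 + 4.5597*a^4 + 35.2486*a^3 + 45.4349*a^2 + 17.5492*a + 2.1316)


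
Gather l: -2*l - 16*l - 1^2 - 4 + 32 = 27 - 18*l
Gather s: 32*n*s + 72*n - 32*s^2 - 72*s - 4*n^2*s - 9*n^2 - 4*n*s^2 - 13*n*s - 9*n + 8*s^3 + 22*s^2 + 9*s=-9*n^2 + 63*n + 8*s^3 + s^2*(-4*n - 10) + s*(-4*n^2 + 19*n - 63)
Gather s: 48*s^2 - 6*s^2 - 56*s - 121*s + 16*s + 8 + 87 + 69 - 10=42*s^2 - 161*s + 154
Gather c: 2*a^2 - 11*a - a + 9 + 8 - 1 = 2*a^2 - 12*a + 16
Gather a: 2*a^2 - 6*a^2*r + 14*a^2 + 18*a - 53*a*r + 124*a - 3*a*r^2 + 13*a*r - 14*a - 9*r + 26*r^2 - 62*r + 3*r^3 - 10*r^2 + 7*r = a^2*(16 - 6*r) + a*(-3*r^2 - 40*r + 128) + 3*r^3 + 16*r^2 - 64*r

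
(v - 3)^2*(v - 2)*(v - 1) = v^4 - 9*v^3 + 29*v^2 - 39*v + 18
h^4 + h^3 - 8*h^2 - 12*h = h*(h - 3)*(h + 2)^2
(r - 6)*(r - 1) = r^2 - 7*r + 6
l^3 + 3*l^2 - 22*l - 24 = (l - 4)*(l + 1)*(l + 6)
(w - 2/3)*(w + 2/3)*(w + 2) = w^3 + 2*w^2 - 4*w/9 - 8/9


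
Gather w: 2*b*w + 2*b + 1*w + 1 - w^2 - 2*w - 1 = 2*b - w^2 + w*(2*b - 1)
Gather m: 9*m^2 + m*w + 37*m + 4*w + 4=9*m^2 + m*(w + 37) + 4*w + 4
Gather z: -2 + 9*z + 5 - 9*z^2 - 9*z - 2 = 1 - 9*z^2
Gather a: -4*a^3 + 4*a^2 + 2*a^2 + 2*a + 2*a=-4*a^3 + 6*a^2 + 4*a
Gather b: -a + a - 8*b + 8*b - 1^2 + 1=0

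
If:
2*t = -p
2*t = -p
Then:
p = -2*t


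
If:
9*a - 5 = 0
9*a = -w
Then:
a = 5/9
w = -5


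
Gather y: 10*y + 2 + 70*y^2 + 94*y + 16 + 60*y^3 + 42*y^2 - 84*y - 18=60*y^3 + 112*y^2 + 20*y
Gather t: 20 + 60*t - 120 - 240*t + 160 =60 - 180*t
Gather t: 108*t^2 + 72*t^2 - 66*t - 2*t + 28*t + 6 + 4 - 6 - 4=180*t^2 - 40*t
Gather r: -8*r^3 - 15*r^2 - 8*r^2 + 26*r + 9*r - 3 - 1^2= -8*r^3 - 23*r^2 + 35*r - 4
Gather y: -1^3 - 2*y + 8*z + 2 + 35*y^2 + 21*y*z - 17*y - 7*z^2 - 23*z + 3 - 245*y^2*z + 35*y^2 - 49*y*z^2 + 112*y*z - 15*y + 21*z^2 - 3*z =y^2*(70 - 245*z) + y*(-49*z^2 + 133*z - 34) + 14*z^2 - 18*z + 4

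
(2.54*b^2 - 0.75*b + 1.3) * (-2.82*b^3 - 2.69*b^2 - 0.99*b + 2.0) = -7.1628*b^5 - 4.7176*b^4 - 4.1631*b^3 + 2.3255*b^2 - 2.787*b + 2.6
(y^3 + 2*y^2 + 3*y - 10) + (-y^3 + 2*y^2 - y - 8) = 4*y^2 + 2*y - 18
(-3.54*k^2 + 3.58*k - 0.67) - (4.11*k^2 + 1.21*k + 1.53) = -7.65*k^2 + 2.37*k - 2.2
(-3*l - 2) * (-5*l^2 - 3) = 15*l^3 + 10*l^2 + 9*l + 6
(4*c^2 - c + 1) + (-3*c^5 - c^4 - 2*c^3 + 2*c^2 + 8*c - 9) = -3*c^5 - c^4 - 2*c^3 + 6*c^2 + 7*c - 8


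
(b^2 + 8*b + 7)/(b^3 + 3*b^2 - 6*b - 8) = (b + 7)/(b^2 + 2*b - 8)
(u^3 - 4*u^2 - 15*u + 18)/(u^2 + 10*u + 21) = (u^2 - 7*u + 6)/(u + 7)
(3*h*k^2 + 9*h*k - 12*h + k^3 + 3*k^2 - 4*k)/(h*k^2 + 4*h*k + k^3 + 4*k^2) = (3*h*k - 3*h + k^2 - k)/(k*(h + k))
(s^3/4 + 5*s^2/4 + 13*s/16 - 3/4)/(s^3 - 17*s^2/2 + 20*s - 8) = (2*s^2 + 11*s + 12)/(8*(s^2 - 8*s + 16))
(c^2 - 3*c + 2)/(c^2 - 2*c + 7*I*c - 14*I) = (c - 1)/(c + 7*I)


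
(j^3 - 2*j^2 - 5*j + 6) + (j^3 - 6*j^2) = 2*j^3 - 8*j^2 - 5*j + 6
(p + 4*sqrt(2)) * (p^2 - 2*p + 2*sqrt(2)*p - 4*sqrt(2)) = p^3 - 2*p^2 + 6*sqrt(2)*p^2 - 12*sqrt(2)*p + 16*p - 32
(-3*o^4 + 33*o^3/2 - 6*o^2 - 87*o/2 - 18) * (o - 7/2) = -3*o^5 + 27*o^4 - 255*o^3/4 - 45*o^2/2 + 537*o/4 + 63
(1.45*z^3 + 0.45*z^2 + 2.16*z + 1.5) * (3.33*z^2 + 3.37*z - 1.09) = 4.8285*z^5 + 6.385*z^4 + 7.1288*z^3 + 11.7837*z^2 + 2.7006*z - 1.635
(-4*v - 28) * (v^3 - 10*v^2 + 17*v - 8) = -4*v^4 + 12*v^3 + 212*v^2 - 444*v + 224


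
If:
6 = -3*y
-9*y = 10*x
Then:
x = 9/5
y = -2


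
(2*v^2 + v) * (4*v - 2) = 8*v^3 - 2*v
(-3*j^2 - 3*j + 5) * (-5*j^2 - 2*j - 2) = 15*j^4 + 21*j^3 - 13*j^2 - 4*j - 10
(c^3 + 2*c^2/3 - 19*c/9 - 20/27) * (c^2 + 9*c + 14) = c^5 + 29*c^4/3 + 161*c^3/9 - 281*c^2/27 - 326*c/9 - 280/27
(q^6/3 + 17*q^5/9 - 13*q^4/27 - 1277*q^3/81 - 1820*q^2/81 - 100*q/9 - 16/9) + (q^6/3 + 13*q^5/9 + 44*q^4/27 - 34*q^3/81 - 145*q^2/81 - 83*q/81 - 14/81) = 2*q^6/3 + 10*q^5/3 + 31*q^4/27 - 437*q^3/27 - 655*q^2/27 - 983*q/81 - 158/81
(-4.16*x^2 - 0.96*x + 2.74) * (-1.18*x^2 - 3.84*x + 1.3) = 4.9088*x^4 + 17.1072*x^3 - 4.9548*x^2 - 11.7696*x + 3.562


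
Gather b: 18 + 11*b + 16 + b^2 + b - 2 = b^2 + 12*b + 32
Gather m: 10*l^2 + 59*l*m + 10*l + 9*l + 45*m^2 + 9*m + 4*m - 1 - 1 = 10*l^2 + 19*l + 45*m^2 + m*(59*l + 13) - 2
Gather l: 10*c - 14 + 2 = 10*c - 12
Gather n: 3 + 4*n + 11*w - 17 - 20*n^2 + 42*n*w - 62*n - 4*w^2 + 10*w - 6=-20*n^2 + n*(42*w - 58) - 4*w^2 + 21*w - 20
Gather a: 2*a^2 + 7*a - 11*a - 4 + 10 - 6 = 2*a^2 - 4*a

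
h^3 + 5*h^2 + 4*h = h*(h + 1)*(h + 4)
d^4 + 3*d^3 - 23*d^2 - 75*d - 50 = (d - 5)*(d + 1)*(d + 2)*(d + 5)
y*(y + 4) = y^2 + 4*y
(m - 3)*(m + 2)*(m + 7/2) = m^3 + 5*m^2/2 - 19*m/2 - 21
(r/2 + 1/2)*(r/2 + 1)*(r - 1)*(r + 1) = r^4/4 + 3*r^3/4 + r^2/4 - 3*r/4 - 1/2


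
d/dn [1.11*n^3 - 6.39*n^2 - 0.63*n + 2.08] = 3.33*n^2 - 12.78*n - 0.63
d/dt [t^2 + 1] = 2*t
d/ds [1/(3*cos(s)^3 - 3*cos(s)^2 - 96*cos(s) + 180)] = (3*cos(s)^2 - 2*cos(s) - 32)*sin(s)/(3*(cos(s)^3 - cos(s)^2 - 32*cos(s) + 60)^2)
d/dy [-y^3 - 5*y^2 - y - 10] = -3*y^2 - 10*y - 1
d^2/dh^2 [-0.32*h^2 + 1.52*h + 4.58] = -0.640000000000000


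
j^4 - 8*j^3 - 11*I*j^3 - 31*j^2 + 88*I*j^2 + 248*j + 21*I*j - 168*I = (j - 8)*(j - 7*I)*(j - 3*I)*(j - I)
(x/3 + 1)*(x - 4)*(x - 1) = x^3/3 - 2*x^2/3 - 11*x/3 + 4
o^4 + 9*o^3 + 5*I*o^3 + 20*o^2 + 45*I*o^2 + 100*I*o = o*(o + 4)*(o + 5)*(o + 5*I)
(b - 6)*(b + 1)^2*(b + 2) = b^4 - 2*b^3 - 19*b^2 - 28*b - 12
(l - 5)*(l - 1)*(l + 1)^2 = l^4 - 4*l^3 - 6*l^2 + 4*l + 5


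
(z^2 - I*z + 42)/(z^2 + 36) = (z - 7*I)/(z - 6*I)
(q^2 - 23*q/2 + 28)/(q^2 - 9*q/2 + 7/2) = (q - 8)/(q - 1)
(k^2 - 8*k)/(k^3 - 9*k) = (k - 8)/(k^2 - 9)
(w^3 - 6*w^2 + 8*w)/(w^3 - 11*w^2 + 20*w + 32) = w*(w - 2)/(w^2 - 7*w - 8)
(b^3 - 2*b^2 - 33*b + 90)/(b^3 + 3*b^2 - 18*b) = (b - 5)/b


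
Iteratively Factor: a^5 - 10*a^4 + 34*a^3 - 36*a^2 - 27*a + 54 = (a - 3)*(a^4 - 7*a^3 + 13*a^2 + 3*a - 18) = (a - 3)*(a - 2)*(a^3 - 5*a^2 + 3*a + 9) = (a - 3)*(a - 2)*(a + 1)*(a^2 - 6*a + 9) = (a - 3)^2*(a - 2)*(a + 1)*(a - 3)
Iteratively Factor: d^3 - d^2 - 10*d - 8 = (d + 2)*(d^2 - 3*d - 4) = (d - 4)*(d + 2)*(d + 1)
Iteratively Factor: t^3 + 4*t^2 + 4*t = (t)*(t^2 + 4*t + 4) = t*(t + 2)*(t + 2)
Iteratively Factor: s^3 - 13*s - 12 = (s + 3)*(s^2 - 3*s - 4) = (s + 1)*(s + 3)*(s - 4)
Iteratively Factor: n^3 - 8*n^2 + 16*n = (n)*(n^2 - 8*n + 16) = n*(n - 4)*(n - 4)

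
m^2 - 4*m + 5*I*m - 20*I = (m - 4)*(m + 5*I)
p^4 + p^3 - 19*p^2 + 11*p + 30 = (p - 3)*(p - 2)*(p + 1)*(p + 5)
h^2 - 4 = (h - 2)*(h + 2)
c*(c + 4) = c^2 + 4*c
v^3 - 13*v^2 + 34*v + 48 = (v - 8)*(v - 6)*(v + 1)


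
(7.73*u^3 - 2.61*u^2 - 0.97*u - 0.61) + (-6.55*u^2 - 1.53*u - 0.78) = 7.73*u^3 - 9.16*u^2 - 2.5*u - 1.39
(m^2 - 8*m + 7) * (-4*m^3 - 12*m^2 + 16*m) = -4*m^5 + 20*m^4 + 84*m^3 - 212*m^2 + 112*m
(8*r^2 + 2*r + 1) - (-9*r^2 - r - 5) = 17*r^2 + 3*r + 6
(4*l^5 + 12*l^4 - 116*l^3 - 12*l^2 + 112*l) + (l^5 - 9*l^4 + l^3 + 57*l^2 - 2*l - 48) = 5*l^5 + 3*l^4 - 115*l^3 + 45*l^2 + 110*l - 48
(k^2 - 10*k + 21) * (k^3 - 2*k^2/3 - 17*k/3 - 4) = k^5 - 32*k^4/3 + 22*k^3 + 116*k^2/3 - 79*k - 84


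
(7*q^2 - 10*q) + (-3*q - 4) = 7*q^2 - 13*q - 4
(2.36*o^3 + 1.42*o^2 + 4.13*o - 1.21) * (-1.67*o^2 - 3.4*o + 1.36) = -3.9412*o^5 - 10.3954*o^4 - 8.5155*o^3 - 10.0901*o^2 + 9.7308*o - 1.6456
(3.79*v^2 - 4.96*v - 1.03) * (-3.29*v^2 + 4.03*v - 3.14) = -12.4691*v^4 + 31.5921*v^3 - 28.5007*v^2 + 11.4235*v + 3.2342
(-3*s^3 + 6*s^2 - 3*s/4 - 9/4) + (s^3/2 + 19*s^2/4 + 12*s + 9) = -5*s^3/2 + 43*s^2/4 + 45*s/4 + 27/4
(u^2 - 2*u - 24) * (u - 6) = u^3 - 8*u^2 - 12*u + 144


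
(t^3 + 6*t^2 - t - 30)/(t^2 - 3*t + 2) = (t^2 + 8*t + 15)/(t - 1)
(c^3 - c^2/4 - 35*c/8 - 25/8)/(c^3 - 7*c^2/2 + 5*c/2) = (4*c^2 + 9*c + 5)/(4*c*(c - 1))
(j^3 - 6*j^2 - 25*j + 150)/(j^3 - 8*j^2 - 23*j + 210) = (j - 5)/(j - 7)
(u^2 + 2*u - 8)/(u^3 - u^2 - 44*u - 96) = (u - 2)/(u^2 - 5*u - 24)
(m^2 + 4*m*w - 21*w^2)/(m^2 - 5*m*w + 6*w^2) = (-m - 7*w)/(-m + 2*w)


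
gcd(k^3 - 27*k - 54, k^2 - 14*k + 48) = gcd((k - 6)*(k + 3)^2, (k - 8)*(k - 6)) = k - 6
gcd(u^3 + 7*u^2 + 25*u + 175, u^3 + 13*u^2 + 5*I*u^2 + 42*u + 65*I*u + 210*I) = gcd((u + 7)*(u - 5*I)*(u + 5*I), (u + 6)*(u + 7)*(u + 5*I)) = u^2 + u*(7 + 5*I) + 35*I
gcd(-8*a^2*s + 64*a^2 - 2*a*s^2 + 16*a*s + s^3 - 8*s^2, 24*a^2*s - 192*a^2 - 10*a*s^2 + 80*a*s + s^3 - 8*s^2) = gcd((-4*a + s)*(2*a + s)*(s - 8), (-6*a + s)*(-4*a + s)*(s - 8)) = -4*a*s + 32*a + s^2 - 8*s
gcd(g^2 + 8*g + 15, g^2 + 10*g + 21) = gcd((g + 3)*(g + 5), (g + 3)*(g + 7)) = g + 3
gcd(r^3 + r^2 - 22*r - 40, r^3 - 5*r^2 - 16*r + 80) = r^2 - r - 20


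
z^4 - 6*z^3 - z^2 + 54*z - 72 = (z - 4)*(z - 3)*(z - 2)*(z + 3)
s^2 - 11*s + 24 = (s - 8)*(s - 3)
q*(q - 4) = q^2 - 4*q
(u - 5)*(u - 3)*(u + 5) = u^3 - 3*u^2 - 25*u + 75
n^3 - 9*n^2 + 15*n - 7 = (n - 7)*(n - 1)^2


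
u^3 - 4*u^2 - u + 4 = (u - 4)*(u - 1)*(u + 1)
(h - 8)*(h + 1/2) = h^2 - 15*h/2 - 4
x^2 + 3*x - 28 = (x - 4)*(x + 7)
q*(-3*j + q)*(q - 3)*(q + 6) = -3*j*q^3 - 9*j*q^2 + 54*j*q + q^4 + 3*q^3 - 18*q^2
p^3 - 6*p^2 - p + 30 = (p - 5)*(p - 3)*(p + 2)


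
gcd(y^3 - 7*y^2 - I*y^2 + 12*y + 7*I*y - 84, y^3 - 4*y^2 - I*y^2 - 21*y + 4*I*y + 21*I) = y - 7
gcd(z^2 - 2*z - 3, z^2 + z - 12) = z - 3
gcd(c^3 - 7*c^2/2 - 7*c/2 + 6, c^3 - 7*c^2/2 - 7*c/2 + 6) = c^3 - 7*c^2/2 - 7*c/2 + 6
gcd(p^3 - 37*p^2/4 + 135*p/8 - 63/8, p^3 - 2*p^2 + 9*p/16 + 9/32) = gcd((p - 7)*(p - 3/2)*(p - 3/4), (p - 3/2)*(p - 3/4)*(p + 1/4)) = p^2 - 9*p/4 + 9/8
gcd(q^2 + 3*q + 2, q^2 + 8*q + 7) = q + 1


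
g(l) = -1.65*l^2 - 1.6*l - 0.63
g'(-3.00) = 8.30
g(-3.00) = -10.68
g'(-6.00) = 18.20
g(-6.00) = -50.43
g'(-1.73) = 4.11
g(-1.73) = -2.80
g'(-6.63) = 20.28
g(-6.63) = -62.55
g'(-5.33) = 15.99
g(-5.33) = -38.98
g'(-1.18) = 2.29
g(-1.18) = -1.04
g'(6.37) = -22.62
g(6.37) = -77.77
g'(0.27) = -2.49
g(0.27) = -1.18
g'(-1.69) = 3.98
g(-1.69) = -2.64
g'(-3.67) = 10.51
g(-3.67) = -16.98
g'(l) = -3.3*l - 1.6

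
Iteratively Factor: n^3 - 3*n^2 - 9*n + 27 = (n - 3)*(n^2 - 9) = (n - 3)^2*(n + 3)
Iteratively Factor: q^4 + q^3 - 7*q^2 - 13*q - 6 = (q - 3)*(q^3 + 4*q^2 + 5*q + 2) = (q - 3)*(q + 1)*(q^2 + 3*q + 2) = (q - 3)*(q + 1)*(q + 2)*(q + 1)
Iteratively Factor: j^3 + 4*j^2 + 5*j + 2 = (j + 2)*(j^2 + 2*j + 1) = (j + 1)*(j + 2)*(j + 1)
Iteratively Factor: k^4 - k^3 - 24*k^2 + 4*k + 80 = (k - 2)*(k^3 + k^2 - 22*k - 40) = (k - 5)*(k - 2)*(k^2 + 6*k + 8) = (k - 5)*(k - 2)*(k + 4)*(k + 2)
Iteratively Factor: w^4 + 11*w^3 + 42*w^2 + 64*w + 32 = (w + 2)*(w^3 + 9*w^2 + 24*w + 16) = (w + 2)*(w + 4)*(w^2 + 5*w + 4) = (w + 2)*(w + 4)^2*(w + 1)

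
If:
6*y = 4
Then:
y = 2/3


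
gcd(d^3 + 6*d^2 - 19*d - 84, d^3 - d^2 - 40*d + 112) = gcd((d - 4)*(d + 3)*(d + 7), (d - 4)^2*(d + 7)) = d^2 + 3*d - 28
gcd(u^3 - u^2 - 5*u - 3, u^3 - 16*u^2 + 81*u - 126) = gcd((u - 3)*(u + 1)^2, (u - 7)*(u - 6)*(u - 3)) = u - 3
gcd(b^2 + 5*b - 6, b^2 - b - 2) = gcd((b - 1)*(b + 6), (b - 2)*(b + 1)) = 1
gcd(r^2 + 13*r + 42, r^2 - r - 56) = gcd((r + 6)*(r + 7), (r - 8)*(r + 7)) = r + 7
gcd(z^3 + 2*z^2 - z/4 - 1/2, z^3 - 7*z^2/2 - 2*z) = z + 1/2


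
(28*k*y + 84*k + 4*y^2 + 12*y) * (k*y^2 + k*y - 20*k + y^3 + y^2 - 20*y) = 28*k^2*y^3 + 112*k^2*y^2 - 476*k^2*y - 1680*k^2 + 32*k*y^4 + 128*k*y^3 - 544*k*y^2 - 1920*k*y + 4*y^5 + 16*y^4 - 68*y^3 - 240*y^2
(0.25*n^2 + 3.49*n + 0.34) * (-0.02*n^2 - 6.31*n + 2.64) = -0.005*n^4 - 1.6473*n^3 - 21.3687*n^2 + 7.0682*n + 0.8976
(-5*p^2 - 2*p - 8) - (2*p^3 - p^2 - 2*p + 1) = -2*p^3 - 4*p^2 - 9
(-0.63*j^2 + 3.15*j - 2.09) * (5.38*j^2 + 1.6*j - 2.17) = -3.3894*j^4 + 15.939*j^3 - 4.8371*j^2 - 10.1795*j + 4.5353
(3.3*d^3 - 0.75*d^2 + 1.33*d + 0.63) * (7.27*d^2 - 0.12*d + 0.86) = 23.991*d^5 - 5.8485*d^4 + 12.5971*d^3 + 3.7755*d^2 + 1.0682*d + 0.5418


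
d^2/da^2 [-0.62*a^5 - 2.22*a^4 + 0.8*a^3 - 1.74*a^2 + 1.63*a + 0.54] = -12.4*a^3 - 26.64*a^2 + 4.8*a - 3.48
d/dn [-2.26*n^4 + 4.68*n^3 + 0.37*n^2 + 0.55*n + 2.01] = -9.04*n^3 + 14.04*n^2 + 0.74*n + 0.55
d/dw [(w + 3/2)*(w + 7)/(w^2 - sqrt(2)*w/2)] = (w*(2*w - sqrt(2))*(4*w + 17) - (w + 7)*(2*w + 3)*(4*w - sqrt(2)))/(w^2*(2*w - sqrt(2))^2)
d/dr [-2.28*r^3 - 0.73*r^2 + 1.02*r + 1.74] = -6.84*r^2 - 1.46*r + 1.02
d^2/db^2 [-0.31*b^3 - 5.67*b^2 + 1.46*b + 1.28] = -1.86*b - 11.34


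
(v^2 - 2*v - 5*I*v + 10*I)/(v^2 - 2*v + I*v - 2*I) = (v - 5*I)/(v + I)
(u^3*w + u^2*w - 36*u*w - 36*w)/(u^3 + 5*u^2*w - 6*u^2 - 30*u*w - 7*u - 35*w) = w*(u^2 - 36)/(u^2 + 5*u*w - 7*u - 35*w)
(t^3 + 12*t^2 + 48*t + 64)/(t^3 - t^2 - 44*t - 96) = (t^2 + 8*t + 16)/(t^2 - 5*t - 24)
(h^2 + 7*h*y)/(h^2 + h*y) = (h + 7*y)/(h + y)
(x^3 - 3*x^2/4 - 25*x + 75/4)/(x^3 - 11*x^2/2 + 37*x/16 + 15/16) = 4*(x + 5)/(4*x + 1)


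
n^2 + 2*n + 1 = (n + 1)^2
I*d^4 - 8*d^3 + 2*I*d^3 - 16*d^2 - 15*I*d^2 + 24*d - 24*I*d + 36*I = (d + 3)*(d + 2*I)*(d + 6*I)*(I*d - I)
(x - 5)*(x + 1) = x^2 - 4*x - 5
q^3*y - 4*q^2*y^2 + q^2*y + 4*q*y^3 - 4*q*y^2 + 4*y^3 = (q - 2*y)^2*(q*y + y)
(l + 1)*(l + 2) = l^2 + 3*l + 2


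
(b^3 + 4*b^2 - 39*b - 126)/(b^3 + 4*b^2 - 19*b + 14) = (b^2 - 3*b - 18)/(b^2 - 3*b + 2)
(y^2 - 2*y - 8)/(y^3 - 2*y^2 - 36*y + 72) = (y^2 - 2*y - 8)/(y^3 - 2*y^2 - 36*y + 72)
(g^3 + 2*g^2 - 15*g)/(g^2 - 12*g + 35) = g*(g^2 + 2*g - 15)/(g^2 - 12*g + 35)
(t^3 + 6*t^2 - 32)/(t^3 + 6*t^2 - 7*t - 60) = (t^2 + 2*t - 8)/(t^2 + 2*t - 15)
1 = 1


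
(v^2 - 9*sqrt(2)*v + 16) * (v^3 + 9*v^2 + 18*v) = v^5 - 9*sqrt(2)*v^4 + 9*v^4 - 81*sqrt(2)*v^3 + 34*v^3 - 162*sqrt(2)*v^2 + 144*v^2 + 288*v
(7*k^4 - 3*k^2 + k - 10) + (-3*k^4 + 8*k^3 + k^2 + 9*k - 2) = 4*k^4 + 8*k^3 - 2*k^2 + 10*k - 12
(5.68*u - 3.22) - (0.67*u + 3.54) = 5.01*u - 6.76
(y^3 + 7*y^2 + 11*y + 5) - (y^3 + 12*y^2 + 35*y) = -5*y^2 - 24*y + 5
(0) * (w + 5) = 0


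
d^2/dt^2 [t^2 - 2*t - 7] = 2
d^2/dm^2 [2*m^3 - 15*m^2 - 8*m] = 12*m - 30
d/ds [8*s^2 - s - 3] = 16*s - 1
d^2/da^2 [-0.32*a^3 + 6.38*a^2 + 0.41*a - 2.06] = 12.76 - 1.92*a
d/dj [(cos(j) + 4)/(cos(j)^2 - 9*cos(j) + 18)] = (cos(j)^2 + 8*cos(j) - 54)*sin(j)/(cos(j)^2 - 9*cos(j) + 18)^2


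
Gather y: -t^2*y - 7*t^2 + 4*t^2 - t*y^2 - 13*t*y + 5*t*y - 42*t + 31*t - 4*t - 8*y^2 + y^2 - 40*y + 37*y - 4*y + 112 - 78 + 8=-3*t^2 - 15*t + y^2*(-t - 7) + y*(-t^2 - 8*t - 7) + 42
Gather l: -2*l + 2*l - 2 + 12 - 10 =0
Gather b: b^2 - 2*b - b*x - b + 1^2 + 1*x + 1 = b^2 + b*(-x - 3) + x + 2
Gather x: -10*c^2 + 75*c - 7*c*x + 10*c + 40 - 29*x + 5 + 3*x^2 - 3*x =-10*c^2 + 85*c + 3*x^2 + x*(-7*c - 32) + 45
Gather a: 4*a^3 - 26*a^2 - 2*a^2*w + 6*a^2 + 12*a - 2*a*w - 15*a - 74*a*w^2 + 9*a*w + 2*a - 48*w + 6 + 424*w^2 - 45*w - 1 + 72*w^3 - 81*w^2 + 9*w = 4*a^3 + a^2*(-2*w - 20) + a*(-74*w^2 + 7*w - 1) + 72*w^3 + 343*w^2 - 84*w + 5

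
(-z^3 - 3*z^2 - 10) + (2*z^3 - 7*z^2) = z^3 - 10*z^2 - 10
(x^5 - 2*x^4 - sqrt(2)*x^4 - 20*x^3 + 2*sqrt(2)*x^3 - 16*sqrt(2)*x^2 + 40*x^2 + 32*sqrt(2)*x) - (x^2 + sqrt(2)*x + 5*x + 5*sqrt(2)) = x^5 - 2*x^4 - sqrt(2)*x^4 - 20*x^3 + 2*sqrt(2)*x^3 - 16*sqrt(2)*x^2 + 39*x^2 - 5*x + 31*sqrt(2)*x - 5*sqrt(2)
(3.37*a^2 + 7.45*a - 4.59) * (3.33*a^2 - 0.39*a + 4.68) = 11.2221*a^4 + 23.4942*a^3 - 2.4186*a^2 + 36.6561*a - 21.4812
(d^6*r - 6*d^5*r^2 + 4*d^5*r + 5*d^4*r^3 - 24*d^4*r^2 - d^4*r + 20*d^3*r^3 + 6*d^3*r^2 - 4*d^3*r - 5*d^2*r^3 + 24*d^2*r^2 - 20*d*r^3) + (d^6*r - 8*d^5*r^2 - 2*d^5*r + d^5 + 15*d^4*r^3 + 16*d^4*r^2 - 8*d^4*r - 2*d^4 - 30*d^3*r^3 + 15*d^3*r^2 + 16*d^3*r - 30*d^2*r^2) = 2*d^6*r - 14*d^5*r^2 + 2*d^5*r + d^5 + 20*d^4*r^3 - 8*d^4*r^2 - 9*d^4*r - 2*d^4 - 10*d^3*r^3 + 21*d^3*r^2 + 12*d^3*r - 5*d^2*r^3 - 6*d^2*r^2 - 20*d*r^3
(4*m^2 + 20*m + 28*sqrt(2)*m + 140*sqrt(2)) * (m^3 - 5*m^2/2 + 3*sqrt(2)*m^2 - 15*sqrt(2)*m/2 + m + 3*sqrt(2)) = 4*m^5 + 10*m^4 + 40*sqrt(2)*m^4 + 122*m^3 + 100*sqrt(2)*m^3 - 460*sqrt(2)*m^2 + 440*m^2 - 1932*m + 200*sqrt(2)*m + 840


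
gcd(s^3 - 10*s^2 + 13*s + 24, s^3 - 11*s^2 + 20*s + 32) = s^2 - 7*s - 8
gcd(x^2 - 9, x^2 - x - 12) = x + 3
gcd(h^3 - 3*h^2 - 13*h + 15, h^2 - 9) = h + 3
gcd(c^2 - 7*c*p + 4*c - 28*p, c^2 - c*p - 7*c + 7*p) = 1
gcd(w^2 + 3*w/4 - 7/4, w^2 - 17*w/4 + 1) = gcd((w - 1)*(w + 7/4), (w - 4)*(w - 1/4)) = 1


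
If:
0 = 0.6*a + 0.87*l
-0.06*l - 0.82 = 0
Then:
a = 19.82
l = -13.67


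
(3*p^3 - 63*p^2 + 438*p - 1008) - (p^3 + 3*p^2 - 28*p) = 2*p^3 - 66*p^2 + 466*p - 1008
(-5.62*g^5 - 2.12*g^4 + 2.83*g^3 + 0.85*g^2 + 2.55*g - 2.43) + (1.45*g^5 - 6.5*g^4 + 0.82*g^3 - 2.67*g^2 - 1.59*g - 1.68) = -4.17*g^5 - 8.62*g^4 + 3.65*g^3 - 1.82*g^2 + 0.96*g - 4.11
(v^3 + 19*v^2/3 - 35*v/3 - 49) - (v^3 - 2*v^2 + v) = 25*v^2/3 - 38*v/3 - 49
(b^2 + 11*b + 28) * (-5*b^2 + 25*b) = -5*b^4 - 30*b^3 + 135*b^2 + 700*b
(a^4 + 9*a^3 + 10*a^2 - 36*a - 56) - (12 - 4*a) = a^4 + 9*a^3 + 10*a^2 - 32*a - 68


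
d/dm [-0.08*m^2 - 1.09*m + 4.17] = -0.16*m - 1.09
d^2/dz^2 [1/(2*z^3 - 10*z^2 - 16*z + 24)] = ((5 - 3*z)*(z^3 - 5*z^2 - 8*z + 12) + (-3*z^2 + 10*z + 8)^2)/(z^3 - 5*z^2 - 8*z + 12)^3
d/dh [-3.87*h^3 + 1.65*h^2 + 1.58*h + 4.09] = -11.61*h^2 + 3.3*h + 1.58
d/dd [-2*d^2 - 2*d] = -4*d - 2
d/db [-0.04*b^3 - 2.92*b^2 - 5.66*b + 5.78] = -0.12*b^2 - 5.84*b - 5.66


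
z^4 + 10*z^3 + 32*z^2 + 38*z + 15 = (z + 1)^2*(z + 3)*(z + 5)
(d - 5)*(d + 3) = d^2 - 2*d - 15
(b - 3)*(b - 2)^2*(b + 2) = b^4 - 5*b^3 + 2*b^2 + 20*b - 24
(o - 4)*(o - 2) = o^2 - 6*o + 8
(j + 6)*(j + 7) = j^2 + 13*j + 42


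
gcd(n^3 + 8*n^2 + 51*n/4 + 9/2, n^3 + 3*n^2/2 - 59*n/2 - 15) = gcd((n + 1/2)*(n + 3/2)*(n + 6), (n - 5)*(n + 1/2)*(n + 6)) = n^2 + 13*n/2 + 3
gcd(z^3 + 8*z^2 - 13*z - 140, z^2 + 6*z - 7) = z + 7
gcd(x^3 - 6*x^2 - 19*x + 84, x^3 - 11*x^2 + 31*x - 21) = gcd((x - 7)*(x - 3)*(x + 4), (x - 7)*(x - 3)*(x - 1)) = x^2 - 10*x + 21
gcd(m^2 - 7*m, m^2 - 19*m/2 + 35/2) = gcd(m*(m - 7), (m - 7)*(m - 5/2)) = m - 7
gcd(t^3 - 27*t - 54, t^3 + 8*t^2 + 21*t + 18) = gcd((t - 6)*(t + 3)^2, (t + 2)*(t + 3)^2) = t^2 + 6*t + 9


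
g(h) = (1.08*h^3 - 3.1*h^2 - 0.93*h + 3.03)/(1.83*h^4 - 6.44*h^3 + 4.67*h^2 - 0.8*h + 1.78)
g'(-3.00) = -0.02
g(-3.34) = -0.13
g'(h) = (3.24*h^2 - 6.2*h - 0.93)/(1.83*h^4 - 6.44*h^3 + 4.67*h^2 - 0.8*h + 1.78) + (-7.32*h^3 + 19.32*h^2 - 9.34*h + 0.8)*(1.08*h^3 - 3.1*h^2 - 0.93*h + 3.03)/(1.83*h^4 - 6.44*h^3 + 4.67*h^2 - 0.8*h + 1.78)^2 = (-1.9764*h^6 + 11.346*h^5 - 9.8147*h^4 - 35.886*h^3 + 71.1299*h^2 - 39.3362*h + 0.7686)/(3.3489*h^8 - 23.5704*h^7 + 58.5658*h^6 - 63.0776*h^5 + 38.6277*h^4 - 30.3984*h^3 + 17.2652*h^2 - 2.848*h + 3.1684)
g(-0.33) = 1.06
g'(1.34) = -18.42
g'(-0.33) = 2.87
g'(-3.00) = -0.02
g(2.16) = 0.79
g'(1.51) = -2.60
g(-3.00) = -0.14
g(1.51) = 1.20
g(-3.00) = -0.14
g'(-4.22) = -0.02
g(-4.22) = -0.11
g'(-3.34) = -0.02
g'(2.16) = 0.49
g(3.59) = 0.15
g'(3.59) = 0.00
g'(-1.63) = 0.05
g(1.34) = 2.36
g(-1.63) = -0.15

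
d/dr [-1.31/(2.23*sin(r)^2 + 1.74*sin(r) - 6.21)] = (5.8426*sin(r) + 2.2794)*cos(r)/(2.23*sin(r)^2 + 1.74*sin(r) - 6.21)^2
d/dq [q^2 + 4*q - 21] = 2*q + 4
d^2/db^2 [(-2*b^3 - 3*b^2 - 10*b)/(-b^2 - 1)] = 2*(8*b^3 - 9*b^2 - 24*b + 3)/(b^6 + 3*b^4 + 3*b^2 + 1)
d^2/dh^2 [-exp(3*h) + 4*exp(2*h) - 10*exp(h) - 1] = (-9*exp(2*h) + 16*exp(h) - 10)*exp(h)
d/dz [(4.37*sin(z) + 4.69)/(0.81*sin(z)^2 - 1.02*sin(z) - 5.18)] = (-7.5978*sin(z) + 1.76985*cos(2*z) - 19.62265)*cos(z)/(-0.81*sin(z)^2 + 1.02*sin(z) + 5.18)^2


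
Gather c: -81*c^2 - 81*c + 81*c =-81*c^2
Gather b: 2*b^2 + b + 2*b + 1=2*b^2 + 3*b + 1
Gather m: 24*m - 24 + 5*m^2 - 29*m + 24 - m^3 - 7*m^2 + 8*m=-m^3 - 2*m^2 + 3*m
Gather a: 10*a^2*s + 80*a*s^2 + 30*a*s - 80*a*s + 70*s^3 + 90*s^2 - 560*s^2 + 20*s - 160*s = 10*a^2*s + a*(80*s^2 - 50*s) + 70*s^3 - 470*s^2 - 140*s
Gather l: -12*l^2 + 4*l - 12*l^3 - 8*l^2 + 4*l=-12*l^3 - 20*l^2 + 8*l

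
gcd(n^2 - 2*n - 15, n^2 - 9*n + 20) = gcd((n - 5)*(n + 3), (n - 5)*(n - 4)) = n - 5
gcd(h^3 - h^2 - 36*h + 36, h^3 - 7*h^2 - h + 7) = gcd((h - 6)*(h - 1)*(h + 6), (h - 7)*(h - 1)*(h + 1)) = h - 1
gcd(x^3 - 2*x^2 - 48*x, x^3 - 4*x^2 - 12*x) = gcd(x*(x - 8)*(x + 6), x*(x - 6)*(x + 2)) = x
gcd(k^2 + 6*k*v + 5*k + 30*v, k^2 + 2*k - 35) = 1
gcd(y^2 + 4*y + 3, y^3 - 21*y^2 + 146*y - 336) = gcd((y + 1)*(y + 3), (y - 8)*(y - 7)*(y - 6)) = 1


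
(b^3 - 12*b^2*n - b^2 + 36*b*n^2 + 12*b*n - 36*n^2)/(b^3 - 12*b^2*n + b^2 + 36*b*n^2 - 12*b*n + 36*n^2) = (b - 1)/(b + 1)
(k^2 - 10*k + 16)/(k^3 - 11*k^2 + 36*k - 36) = (k - 8)/(k^2 - 9*k + 18)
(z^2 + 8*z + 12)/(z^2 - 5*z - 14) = (z + 6)/(z - 7)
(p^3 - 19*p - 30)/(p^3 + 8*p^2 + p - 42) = (p^2 - 3*p - 10)/(p^2 + 5*p - 14)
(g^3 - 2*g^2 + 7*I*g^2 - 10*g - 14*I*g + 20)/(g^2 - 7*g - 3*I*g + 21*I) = (g^3 + g^2*(-2 + 7*I) - 2*g*(5 + 7*I) + 20)/(g^2 - g*(7 + 3*I) + 21*I)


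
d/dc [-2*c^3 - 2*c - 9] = -6*c^2 - 2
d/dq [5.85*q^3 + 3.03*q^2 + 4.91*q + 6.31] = 17.55*q^2 + 6.06*q + 4.91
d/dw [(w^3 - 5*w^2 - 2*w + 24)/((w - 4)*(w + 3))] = (w^2 + 6*w + 3)/(w^2 + 6*w + 9)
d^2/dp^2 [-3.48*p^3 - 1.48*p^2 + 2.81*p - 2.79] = -20.88*p - 2.96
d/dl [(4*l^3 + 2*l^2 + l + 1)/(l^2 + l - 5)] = (4*l^4 + 8*l^3 - 59*l^2 - 22*l - 6)/(l^4 + 2*l^3 - 9*l^2 - 10*l + 25)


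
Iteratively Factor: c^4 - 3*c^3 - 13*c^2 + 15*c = (c - 1)*(c^3 - 2*c^2 - 15*c) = (c - 5)*(c - 1)*(c^2 + 3*c) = c*(c - 5)*(c - 1)*(c + 3)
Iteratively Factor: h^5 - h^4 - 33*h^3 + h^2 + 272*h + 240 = (h + 1)*(h^4 - 2*h^3 - 31*h^2 + 32*h + 240) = (h - 4)*(h + 1)*(h^3 + 2*h^2 - 23*h - 60) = (h - 4)*(h + 1)*(h + 4)*(h^2 - 2*h - 15) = (h - 4)*(h + 1)*(h + 3)*(h + 4)*(h - 5)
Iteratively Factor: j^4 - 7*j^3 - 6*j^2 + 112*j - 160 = (j - 4)*(j^3 - 3*j^2 - 18*j + 40) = (j - 4)*(j - 2)*(j^2 - j - 20) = (j - 5)*(j - 4)*(j - 2)*(j + 4)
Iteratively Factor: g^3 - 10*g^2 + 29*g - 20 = (g - 5)*(g^2 - 5*g + 4) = (g - 5)*(g - 4)*(g - 1)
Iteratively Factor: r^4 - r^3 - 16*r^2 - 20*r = (r - 5)*(r^3 + 4*r^2 + 4*r) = (r - 5)*(r + 2)*(r^2 + 2*r) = (r - 5)*(r + 2)^2*(r)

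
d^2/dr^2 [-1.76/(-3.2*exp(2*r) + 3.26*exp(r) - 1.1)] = ((5.7376 - 22.528*exp(r))*(3.2*exp(2*r) - 3.26*exp(r) + 1.1) + 1.76*(6.4*exp(r) - 3.26)*(12.8*exp(r) - 6.52)*exp(r))*exp(r)/(3.2*exp(2*r) - 3.26*exp(r) + 1.1)^3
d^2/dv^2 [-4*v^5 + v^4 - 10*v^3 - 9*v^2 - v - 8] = -80*v^3 + 12*v^2 - 60*v - 18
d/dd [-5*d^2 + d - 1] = 1 - 10*d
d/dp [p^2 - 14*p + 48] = 2*p - 14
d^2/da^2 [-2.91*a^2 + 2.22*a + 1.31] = -5.82000000000000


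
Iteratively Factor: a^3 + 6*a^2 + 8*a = (a + 2)*(a^2 + 4*a) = a*(a + 2)*(a + 4)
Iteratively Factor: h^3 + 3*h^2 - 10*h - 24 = (h + 4)*(h^2 - h - 6) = (h - 3)*(h + 4)*(h + 2)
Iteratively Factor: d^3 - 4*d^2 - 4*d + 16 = (d - 2)*(d^2 - 2*d - 8) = (d - 2)*(d + 2)*(d - 4)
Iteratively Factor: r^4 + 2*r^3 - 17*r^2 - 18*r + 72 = (r + 4)*(r^3 - 2*r^2 - 9*r + 18) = (r - 2)*(r + 4)*(r^2 - 9) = (r - 2)*(r + 3)*(r + 4)*(r - 3)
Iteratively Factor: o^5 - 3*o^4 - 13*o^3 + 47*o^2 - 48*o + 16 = (o - 1)*(o^4 - 2*o^3 - 15*o^2 + 32*o - 16) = (o - 1)*(o + 4)*(o^3 - 6*o^2 + 9*o - 4) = (o - 4)*(o - 1)*(o + 4)*(o^2 - 2*o + 1) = (o - 4)*(o - 1)^2*(o + 4)*(o - 1)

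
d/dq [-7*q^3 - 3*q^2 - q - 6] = -21*q^2 - 6*q - 1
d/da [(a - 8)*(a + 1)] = 2*a - 7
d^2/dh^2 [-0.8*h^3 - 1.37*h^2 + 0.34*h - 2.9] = -4.8*h - 2.74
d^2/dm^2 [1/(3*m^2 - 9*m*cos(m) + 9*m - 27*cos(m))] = (-(m^2 - 3*m*cos(m) + 3*m - 9*cos(m))*(3*m*cos(m) + 6*sin(m) + 9*cos(m) + 2) + 2*(3*m*sin(m) + 2*m + 9*sin(m) - 3*cos(m) + 3)^2)/(3*(m + 3)^3*(m - 3*cos(m))^3)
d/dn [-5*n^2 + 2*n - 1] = 2 - 10*n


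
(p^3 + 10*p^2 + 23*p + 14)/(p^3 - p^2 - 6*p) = (p^2 + 8*p + 7)/(p*(p - 3))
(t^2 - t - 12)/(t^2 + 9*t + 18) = (t - 4)/(t + 6)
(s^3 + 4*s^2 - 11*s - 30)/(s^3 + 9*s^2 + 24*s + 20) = (s - 3)/(s + 2)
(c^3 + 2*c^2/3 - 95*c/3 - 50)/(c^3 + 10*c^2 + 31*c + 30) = (c^2 - 13*c/3 - 10)/(c^2 + 5*c + 6)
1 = 1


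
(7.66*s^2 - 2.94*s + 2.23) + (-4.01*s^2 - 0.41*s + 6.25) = 3.65*s^2 - 3.35*s + 8.48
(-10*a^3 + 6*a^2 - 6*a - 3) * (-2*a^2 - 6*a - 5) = 20*a^5 + 48*a^4 + 26*a^3 + 12*a^2 + 48*a + 15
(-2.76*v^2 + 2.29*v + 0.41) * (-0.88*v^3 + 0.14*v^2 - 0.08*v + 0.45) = 2.4288*v^5 - 2.4016*v^4 + 0.1806*v^3 - 1.3678*v^2 + 0.9977*v + 0.1845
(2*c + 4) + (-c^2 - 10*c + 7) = -c^2 - 8*c + 11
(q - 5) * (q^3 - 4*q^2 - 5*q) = q^4 - 9*q^3 + 15*q^2 + 25*q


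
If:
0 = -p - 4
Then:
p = -4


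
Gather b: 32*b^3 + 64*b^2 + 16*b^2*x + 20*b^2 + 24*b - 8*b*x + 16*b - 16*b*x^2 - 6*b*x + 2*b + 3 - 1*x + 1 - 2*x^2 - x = 32*b^3 + b^2*(16*x + 84) + b*(-16*x^2 - 14*x + 42) - 2*x^2 - 2*x + 4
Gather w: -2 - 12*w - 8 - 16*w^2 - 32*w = -16*w^2 - 44*w - 10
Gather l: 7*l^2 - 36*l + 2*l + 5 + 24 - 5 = 7*l^2 - 34*l + 24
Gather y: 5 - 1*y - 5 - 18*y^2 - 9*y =-18*y^2 - 10*y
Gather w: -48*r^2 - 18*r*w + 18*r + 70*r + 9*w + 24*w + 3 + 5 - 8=-48*r^2 + 88*r + w*(33 - 18*r)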